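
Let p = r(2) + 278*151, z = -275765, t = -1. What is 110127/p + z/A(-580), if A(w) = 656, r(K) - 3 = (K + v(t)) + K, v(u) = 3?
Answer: -958881459/2295344 ≈ -417.75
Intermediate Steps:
r(K) = 6 + 2*K (r(K) = 3 + ((K + 3) + K) = 3 + ((3 + K) + K) = 3 + (3 + 2*K) = 6 + 2*K)
p = 41988 (p = (6 + 2*2) + 278*151 = (6 + 4) + 41978 = 10 + 41978 = 41988)
110127/p + z/A(-580) = 110127/41988 - 275765/656 = 110127*(1/41988) - 275765*1/656 = 36709/13996 - 275765/656 = -958881459/2295344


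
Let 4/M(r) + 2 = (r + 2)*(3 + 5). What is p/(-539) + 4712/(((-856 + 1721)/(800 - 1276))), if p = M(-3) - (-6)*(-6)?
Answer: -172699726/66605 ≈ -2592.9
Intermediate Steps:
M(r) = 4/(14 + 8*r) (M(r) = 4/(-2 + (r + 2)*(3 + 5)) = 4/(-2 + (2 + r)*8) = 4/(-2 + (16 + 8*r)) = 4/(14 + 8*r))
p = -182/5 (p = 2/(7 + 4*(-3)) - (-6)*(-6) = 2/(7 - 12) - 6*6 = 2/(-5) - 36 = 2*(-⅕) - 36 = -⅖ - 36 = -182/5 ≈ -36.400)
p/(-539) + 4712/(((-856 + 1721)/(800 - 1276))) = -182/5/(-539) + 4712/(((-856 + 1721)/(800 - 1276))) = -182/5*(-1/539) + 4712/((865/(-476))) = 26/385 + 4712/((865*(-1/476))) = 26/385 + 4712/(-865/476) = 26/385 + 4712*(-476/865) = 26/385 - 2242912/865 = -172699726/66605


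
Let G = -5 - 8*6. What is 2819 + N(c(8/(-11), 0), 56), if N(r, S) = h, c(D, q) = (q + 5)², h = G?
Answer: 2766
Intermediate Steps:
G = -53 (G = -5 - 4*12 = -5 - 48 = -53)
h = -53
c(D, q) = (5 + q)²
N(r, S) = -53
2819 + N(c(8/(-11), 0), 56) = 2819 - 53 = 2766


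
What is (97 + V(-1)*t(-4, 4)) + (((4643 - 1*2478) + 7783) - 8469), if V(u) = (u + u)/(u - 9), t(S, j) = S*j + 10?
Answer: 7874/5 ≈ 1574.8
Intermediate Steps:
t(S, j) = 10 + S*j
V(u) = 2*u/(-9 + u) (V(u) = (2*u)/(-9 + u) = 2*u/(-9 + u))
(97 + V(-1)*t(-4, 4)) + (((4643 - 1*2478) + 7783) - 8469) = (97 + (2*(-1)/(-9 - 1))*(10 - 4*4)) + (((4643 - 1*2478) + 7783) - 8469) = (97 + (2*(-1)/(-10))*(10 - 16)) + (((4643 - 2478) + 7783) - 8469) = (97 + (2*(-1)*(-⅒))*(-6)) + ((2165 + 7783) - 8469) = (97 + (⅕)*(-6)) + (9948 - 8469) = (97 - 6/5) + 1479 = 479/5 + 1479 = 7874/5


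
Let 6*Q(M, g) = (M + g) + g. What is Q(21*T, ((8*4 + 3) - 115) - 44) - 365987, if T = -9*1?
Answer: -2196359/6 ≈ -3.6606e+5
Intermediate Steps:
T = -9
Q(M, g) = g/3 + M/6 (Q(M, g) = ((M + g) + g)/6 = (M + 2*g)/6 = g/3 + M/6)
Q(21*T, ((8*4 + 3) - 115) - 44) - 365987 = ((((8*4 + 3) - 115) - 44)/3 + (21*(-9))/6) - 365987 = ((((32 + 3) - 115) - 44)/3 + (⅙)*(-189)) - 365987 = (((35 - 115) - 44)/3 - 63/2) - 365987 = ((-80 - 44)/3 - 63/2) - 365987 = ((⅓)*(-124) - 63/2) - 365987 = (-124/3 - 63/2) - 365987 = -437/6 - 365987 = -2196359/6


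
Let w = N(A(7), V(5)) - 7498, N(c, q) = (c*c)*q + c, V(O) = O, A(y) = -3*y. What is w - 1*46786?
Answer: -52100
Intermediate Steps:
N(c, q) = c + q*c² (N(c, q) = c²*q + c = q*c² + c = c + q*c²)
w = -5314 (w = (-3*7)*(1 - 3*7*5) - 7498 = -21*(1 - 21*5) - 7498 = -21*(1 - 105) - 7498 = -21*(-104) - 7498 = 2184 - 7498 = -5314)
w - 1*46786 = -5314 - 1*46786 = -5314 - 46786 = -52100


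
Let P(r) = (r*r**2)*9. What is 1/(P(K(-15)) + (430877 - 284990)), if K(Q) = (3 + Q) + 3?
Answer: 1/139326 ≈ 7.1774e-6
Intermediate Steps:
K(Q) = 6 + Q
P(r) = 9*r**3 (P(r) = r**3*9 = 9*r**3)
1/(P(K(-15)) + (430877 - 284990)) = 1/(9*(6 - 15)**3 + (430877 - 284990)) = 1/(9*(-9)**3 + 145887) = 1/(9*(-729) + 145887) = 1/(-6561 + 145887) = 1/139326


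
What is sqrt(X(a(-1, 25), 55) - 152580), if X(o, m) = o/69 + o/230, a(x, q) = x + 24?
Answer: I*sqrt(137321610)/30 ≈ 390.61*I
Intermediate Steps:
a(x, q) = 24 + x
X(o, m) = 13*o/690 (X(o, m) = o*(1/69) + o*(1/230) = o/69 + o/230 = 13*o/690)
sqrt(X(a(-1, 25), 55) - 152580) = sqrt(13*(24 - 1)/690 - 152580) = sqrt((13/690)*23 - 152580) = sqrt(13/30 - 152580) = sqrt(-4577387/30) = I*sqrt(137321610)/30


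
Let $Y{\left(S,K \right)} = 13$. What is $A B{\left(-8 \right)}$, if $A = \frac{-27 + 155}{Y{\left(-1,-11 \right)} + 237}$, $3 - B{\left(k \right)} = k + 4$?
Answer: $\frac{448}{125} \approx 3.584$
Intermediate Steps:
$B{\left(k \right)} = -1 - k$ ($B{\left(k \right)} = 3 - \left(k + 4\right) = 3 - \left(4 + k\right) = -1 - k$)
$A = \frac{64}{125}$ ($A = \frac{-27 + 155}{13 + 237} = \frac{128}{250} = 128 \cdot \frac{1}{250} = \frac{64}{125} \approx 0.512$)
$A B{\left(-8 \right)} = \frac{64 \left(-1 - -8\right)}{125} = \frac{64 \left(-1 + 8\right)}{125} = \frac{64}{125} \cdot 7 = \frac{448}{125}$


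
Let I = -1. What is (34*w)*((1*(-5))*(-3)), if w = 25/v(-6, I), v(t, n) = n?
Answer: -12750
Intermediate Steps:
w = -25 (w = 25/(-1) = 25*(-1) = -25)
(34*w)*((1*(-5))*(-3)) = (34*(-25))*((1*(-5))*(-3)) = -(-4250)*(-3) = -850*15 = -12750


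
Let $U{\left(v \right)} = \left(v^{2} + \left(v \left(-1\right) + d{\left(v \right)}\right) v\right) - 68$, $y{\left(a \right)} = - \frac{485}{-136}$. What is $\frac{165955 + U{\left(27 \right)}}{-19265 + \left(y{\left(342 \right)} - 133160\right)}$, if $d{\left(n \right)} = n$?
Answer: $- \frac{22659776}{20729315} \approx -1.0931$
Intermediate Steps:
$y{\left(a \right)} = \frac{485}{136}$ ($y{\left(a \right)} = \left(-485\right) \left(- \frac{1}{136}\right) = \frac{485}{136}$)
$U{\left(v \right)} = -68 + v^{2}$ ($U{\left(v \right)} = \left(v^{2} + \left(v \left(-1\right) + v\right) v\right) - 68 = \left(v^{2} + \left(- v + v\right) v\right) - 68 = \left(v^{2} + 0 v\right) - 68 = \left(v^{2} + 0\right) - 68 = v^{2} - 68 = -68 + v^{2}$)
$\frac{165955 + U{\left(27 \right)}}{-19265 + \left(y{\left(342 \right)} - 133160\right)} = \frac{165955 - \left(68 - 27^{2}\right)}{-19265 + \left(\frac{485}{136} - 133160\right)} = \frac{165955 + \left(-68 + 729\right)}{-19265 - \frac{18109275}{136}} = \frac{165955 + 661}{- \frac{20729315}{136}} = 166616 \left(- \frac{136}{20729315}\right) = - \frac{22659776}{20729315}$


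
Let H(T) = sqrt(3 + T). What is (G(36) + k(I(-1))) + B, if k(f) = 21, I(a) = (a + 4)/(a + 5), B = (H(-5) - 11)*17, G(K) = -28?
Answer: -194 + 17*I*sqrt(2) ≈ -194.0 + 24.042*I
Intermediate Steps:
B = -187 + 17*I*sqrt(2) (B = (sqrt(3 - 5) - 11)*17 = (sqrt(-2) - 11)*17 = (I*sqrt(2) - 11)*17 = (-11 + I*sqrt(2))*17 = -187 + 17*I*sqrt(2) ≈ -187.0 + 24.042*I)
I(a) = (4 + a)/(5 + a)
(G(36) + k(I(-1))) + B = (-28 + 21) + (-187 + 17*I*sqrt(2)) = -7 + (-187 + 17*I*sqrt(2)) = -194 + 17*I*sqrt(2)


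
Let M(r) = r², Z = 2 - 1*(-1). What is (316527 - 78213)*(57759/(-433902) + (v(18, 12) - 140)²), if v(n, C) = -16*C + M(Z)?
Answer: 1798019710336281/72317 ≈ 2.4863e+10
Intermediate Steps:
Z = 3 (Z = 2 + 1 = 3)
v(n, C) = 9 - 16*C (v(n, C) = -16*C + 3² = -16*C + 9 = 9 - 16*C)
(316527 - 78213)*(57759/(-433902) + (v(18, 12) - 140)²) = (316527 - 78213)*(57759/(-433902) + ((9 - 16*12) - 140)²) = 238314*(57759*(-1/433902) + ((9 - 192) - 140)²) = 238314*(-19253/144634 + (-183 - 140)²) = 238314*(-19253/144634 + (-323)²) = 238314*(-19253/144634 + 104329) = 238314*(15089501333/144634) = 1798019710336281/72317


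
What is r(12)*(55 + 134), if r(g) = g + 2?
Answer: 2646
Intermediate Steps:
r(g) = 2 + g
r(12)*(55 + 134) = (2 + 12)*(55 + 134) = 14*189 = 2646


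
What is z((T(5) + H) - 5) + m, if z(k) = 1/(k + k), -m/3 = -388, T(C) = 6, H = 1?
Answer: 4657/4 ≈ 1164.3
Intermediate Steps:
m = 1164 (m = -3*(-388) = 1164)
z(k) = 1/(2*k)
z((T(5) + H) - 5) + m = 1/(2*((6 + 1) - 5)) + 1164 = 1/(2*(7 - 5)) + 1164 = (½)/2 + 1164 = (½)*(½) + 1164 = ¼ + 1164 = 4657/4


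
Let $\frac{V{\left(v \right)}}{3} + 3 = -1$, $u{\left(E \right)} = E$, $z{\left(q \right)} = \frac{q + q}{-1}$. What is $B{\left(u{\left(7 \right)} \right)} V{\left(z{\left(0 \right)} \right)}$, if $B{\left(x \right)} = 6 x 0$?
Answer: $0$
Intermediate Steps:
$z{\left(q \right)} = - 2 q$ ($z{\left(q \right)} = 2 q \left(-1\right) = - 2 q$)
$B{\left(x \right)} = 0$
$V{\left(v \right)} = -12$ ($V{\left(v \right)} = -9 + 3 \left(-1\right) = -9 - 3 = -12$)
$B{\left(u{\left(7 \right)} \right)} V{\left(z{\left(0 \right)} \right)} = 0 \left(-12\right) = 0$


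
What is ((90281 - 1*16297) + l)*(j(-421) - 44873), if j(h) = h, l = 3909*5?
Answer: -4236302526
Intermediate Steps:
l = 19545
((90281 - 1*16297) + l)*(j(-421) - 44873) = ((90281 - 1*16297) + 19545)*(-421 - 44873) = ((90281 - 16297) + 19545)*(-45294) = (73984 + 19545)*(-45294) = 93529*(-45294) = -4236302526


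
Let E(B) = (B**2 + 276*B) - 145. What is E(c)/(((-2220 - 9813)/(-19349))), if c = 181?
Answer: 76080268/573 ≈ 1.3278e+5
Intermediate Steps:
E(B) = -145 + B**2 + 276*B
E(c)/(((-2220 - 9813)/(-19349))) = (-145 + 181**2 + 276*181)/(((-2220 - 9813)/(-19349))) = (-145 + 32761 + 49956)/((-12033*(-1/19349))) = 82572/(12033/19349) = 82572*(19349/12033) = 76080268/573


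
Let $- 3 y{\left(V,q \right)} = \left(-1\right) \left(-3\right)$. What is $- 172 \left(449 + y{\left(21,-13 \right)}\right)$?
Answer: $-77056$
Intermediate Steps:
$y{\left(V,q \right)} = -1$ ($y{\left(V,q \right)} = - \frac{\left(-1\right) \left(-3\right)}{3} = \left(- \frac{1}{3}\right) 3 = -1$)
$- 172 \left(449 + y{\left(21,-13 \right)}\right) = - 172 \left(449 - 1\right) = \left(-172\right) 448 = -77056$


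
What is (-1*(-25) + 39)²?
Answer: 4096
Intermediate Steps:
(-1*(-25) + 39)² = (25 + 39)² = 64² = 4096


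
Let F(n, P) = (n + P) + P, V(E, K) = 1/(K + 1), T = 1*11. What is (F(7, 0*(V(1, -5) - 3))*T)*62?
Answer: 4774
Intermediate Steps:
T = 11
V(E, K) = 1/(1 + K)
F(n, P) = n + 2*P (F(n, P) = (P + n) + P = n + 2*P)
(F(7, 0*(V(1, -5) - 3))*T)*62 = ((7 + 2*(0*(1/(1 - 5) - 3)))*11)*62 = ((7 + 2*(0*(1/(-4) - 3)))*11)*62 = ((7 + 2*(0*(-¼ - 3)))*11)*62 = ((7 + 2*(0*(-13/4)))*11)*62 = ((7 + 2*0)*11)*62 = ((7 + 0)*11)*62 = (7*11)*62 = 77*62 = 4774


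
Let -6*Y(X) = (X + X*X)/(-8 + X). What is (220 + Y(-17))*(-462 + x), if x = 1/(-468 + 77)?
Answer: -3005176948/29325 ≈ -1.0248e+5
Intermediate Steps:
x = -1/391 (x = 1/(-391) = -1/391 ≈ -0.0025575)
Y(X) = -(X + X²)/(6*(-8 + X)) (Y(X) = -(X + X*X)/(6*(-8 + X)) = -(X + X²)/(6*(-8 + X)))
(220 + Y(-17))*(-462 + x) = (220 - 1*(-17)*(1 - 17)/(-48 + 6*(-17)))*(-462 - 1/391) = (220 - 1*(-17)*(-16)/(-48 - 102))*(-180643/391) = (220 - 1*(-17)*(-16)/(-150))*(-180643/391) = (220 - 1*(-17)*(-1/150)*(-16))*(-180643/391) = (220 + 136/75)*(-180643/391) = (16636/75)*(-180643/391) = -3005176948/29325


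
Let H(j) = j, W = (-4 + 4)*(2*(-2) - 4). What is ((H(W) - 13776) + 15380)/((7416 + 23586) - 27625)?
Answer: 1604/3377 ≈ 0.47498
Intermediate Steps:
W = 0 (W = 0*(-4 - 4) = 0*(-8) = 0)
((H(W) - 13776) + 15380)/((7416 + 23586) - 27625) = ((0 - 13776) + 15380)/((7416 + 23586) - 27625) = (-13776 + 15380)/(31002 - 27625) = 1604/3377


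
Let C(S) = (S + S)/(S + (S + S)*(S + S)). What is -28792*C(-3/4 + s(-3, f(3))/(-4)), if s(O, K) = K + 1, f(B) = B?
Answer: 28792/3 ≈ 9597.3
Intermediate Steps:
s(O, K) = 1 + K
C(S) = 2*S/(S + 4*S²) (C(S) = (2*S)/(S + (2*S)*(2*S)) = (2*S)/(S + 4*S²) = 2*S/(S + 4*S²))
-28792*C(-3/4 + s(-3, f(3))/(-4)) = -57584/(1 + 4*(-3/4 + (1 + 3)/(-4))) = -57584/(1 + 4*(-3*¼ + 4*(-¼))) = -57584/(1 + 4*(-¾ - 1)) = -57584/(1 + 4*(-7/4)) = -57584/(1 - 7) = -57584/(-6) = -57584*(-1)/6 = -28792*(-⅓) = 28792/3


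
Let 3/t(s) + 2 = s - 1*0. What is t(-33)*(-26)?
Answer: 78/35 ≈ 2.2286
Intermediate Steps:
t(s) = 3/(-2 + s) (t(s) = 3/(-2 + (s - 1*0)) = 3/(-2 + (s + 0)) = 3/(-2 + s))
t(-33)*(-26) = (3/(-2 - 33))*(-26) = (3/(-35))*(-26) = (3*(-1/35))*(-26) = -3/35*(-26) = 78/35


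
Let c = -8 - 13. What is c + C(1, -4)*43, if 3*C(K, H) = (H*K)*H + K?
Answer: 668/3 ≈ 222.67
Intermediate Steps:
C(K, H) = K/3 + K*H²/3 (C(K, H) = ((H*K)*H + K)/3 = (K*H² + K)/3 = (K + K*H²)/3 = K/3 + K*H²/3)
c = -21
c + C(1, -4)*43 = -21 + ((⅓)*1*(1 + (-4)²))*43 = -21 + ((⅓)*1*(1 + 16))*43 = -21 + ((⅓)*1*17)*43 = -21 + (17/3)*43 = -21 + 731/3 = 668/3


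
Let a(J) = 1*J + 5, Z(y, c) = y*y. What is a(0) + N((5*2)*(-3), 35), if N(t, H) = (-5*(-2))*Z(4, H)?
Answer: 165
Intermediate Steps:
Z(y, c) = y**2
a(J) = 5 + J (a(J) = J + 5 = 5 + J)
N(t, H) = 160 (N(t, H) = -5*(-2)*4**2 = 10*16 = 160)
a(0) + N((5*2)*(-3), 35) = (5 + 0) + 160 = 5 + 160 = 165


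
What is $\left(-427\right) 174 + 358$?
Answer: $-73940$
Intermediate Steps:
$\left(-427\right) 174 + 358 = -74298 + 358 = -73940$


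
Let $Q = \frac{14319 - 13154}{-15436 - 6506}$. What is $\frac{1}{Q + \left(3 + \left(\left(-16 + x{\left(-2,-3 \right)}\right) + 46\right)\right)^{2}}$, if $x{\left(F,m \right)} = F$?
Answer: $\frac{21942}{21085097} \approx 0.0010406$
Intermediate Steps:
$Q = - \frac{1165}{21942}$ ($Q = \frac{1165}{-21942} = 1165 \left(- \frac{1}{21942}\right) = - \frac{1165}{21942} \approx -0.053095$)
$\frac{1}{Q + \left(3 + \left(\left(-16 + x{\left(-2,-3 \right)}\right) + 46\right)\right)^{2}} = \frac{1}{- \frac{1165}{21942} + \left(3 + \left(\left(-16 - 2\right) + 46\right)\right)^{2}} = \frac{1}{- \frac{1165}{21942} + \left(3 + \left(-18 + 46\right)\right)^{2}} = \frac{1}{- \frac{1165}{21942} + \left(3 + 28\right)^{2}} = \frac{1}{- \frac{1165}{21942} + 31^{2}} = \frac{1}{- \frac{1165}{21942} + 961} = \frac{1}{\frac{21085097}{21942}} = \frac{21942}{21085097}$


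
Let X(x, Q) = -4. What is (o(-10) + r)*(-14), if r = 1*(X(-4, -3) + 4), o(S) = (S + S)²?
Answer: -5600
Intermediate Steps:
o(S) = 4*S² (o(S) = (2*S)² = 4*S²)
r = 0 (r = 1*(-4 + 4) = 1*0 = 0)
(o(-10) + r)*(-14) = (4*(-10)² + 0)*(-14) = (4*100 + 0)*(-14) = (400 + 0)*(-14) = 400*(-14) = -5600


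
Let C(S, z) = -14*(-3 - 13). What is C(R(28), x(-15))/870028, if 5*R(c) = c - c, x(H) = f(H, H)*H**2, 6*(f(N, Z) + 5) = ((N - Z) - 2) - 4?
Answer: 56/217507 ≈ 0.00025746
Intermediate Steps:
f(N, Z) = -6 - Z/6 + N/6 (f(N, Z) = -5 + (((N - Z) - 2) - 4)/6 = -5 + ((-2 + N - Z) - 4)/6 = -5 + (-6 + N - Z)/6 = -5 + (-1 - Z/6 + N/6) = -6 - Z/6 + N/6)
x(H) = -6*H**2 (x(H) = (-6 - H/6 + H/6)*H**2 = -6*H**2)
R(c) = 0 (R(c) = (c - c)/5 = (1/5)*0 = 0)
C(S, z) = 224 (C(S, z) = -14*(-16) = 224)
C(R(28), x(-15))/870028 = 224/870028 = 224*(1/870028) = 56/217507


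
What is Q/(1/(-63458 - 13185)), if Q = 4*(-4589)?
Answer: 1406858908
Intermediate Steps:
Q = -18356
Q/(1/(-63458 - 13185)) = -18356/(1/(-63458 - 13185)) = -18356/(1/(-76643)) = -18356/(-1/76643) = -18356*(-76643) = 1406858908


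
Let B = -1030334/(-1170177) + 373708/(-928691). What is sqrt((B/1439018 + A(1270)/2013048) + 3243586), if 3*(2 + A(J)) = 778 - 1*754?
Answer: sqrt(3688748226956170798156872949964819517715225739961)/1066416358146709365474 ≈ 1801.0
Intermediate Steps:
A(J) = 6 (A(J) = -2 + (778 - 1*754)/3 = -2 + (778 - 754)/3 = -2 + (1/3)*24 = -2 + 8 = 6)
B = 519557406478/1086732848307 (B = -1030334*(-1/1170177) + 373708*(-1/928691) = 1030334/1170177 - 373708/928691 = 519557406478/1086732848307 ≈ 0.47809)
sqrt((B/1439018 + A(1270)/2013048) + 3243586) = sqrt(((519557406478/1086732848307)/1439018 + 6/2013048) + 3243586) = sqrt(((519557406478/1086732848307)*(1/1439018) + 6*(1/2013048)) + 3243586) = sqrt((259778703239/781914064952521263 + 1/335508) + 3243586) = sqrt(289690632706277225/87446141368030167968868 + 3243586) = sqrt(283639079895653191034174957873/87446141368030167968868) = sqrt(3688748226956170798156872949964819517715225739961)/1066416358146709365474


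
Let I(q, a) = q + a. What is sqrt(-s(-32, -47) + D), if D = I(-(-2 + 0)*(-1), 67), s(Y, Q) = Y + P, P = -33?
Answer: sqrt(130) ≈ 11.402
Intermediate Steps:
s(Y, Q) = -33 + Y (s(Y, Q) = Y - 33 = -33 + Y)
I(q, a) = a + q
D = 65 (D = 67 - (-2 + 0)*(-1) = 67 - (-2)*(-1) = 67 - 1*2 = 67 - 2 = 65)
sqrt(-s(-32, -47) + D) = sqrt(-(-33 - 32) + 65) = sqrt(-1*(-65) + 65) = sqrt(65 + 65) = sqrt(130)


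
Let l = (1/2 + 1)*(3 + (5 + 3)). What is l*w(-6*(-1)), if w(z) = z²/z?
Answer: 99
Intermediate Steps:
w(z) = z
l = 33/2 (l = (1*(½) + 1)*(3 + 8) = (½ + 1)*11 = (3/2)*11 = 33/2 ≈ 16.500)
l*w(-6*(-1)) = 33*(-6*(-1))/2 = (33/2)*6 = 99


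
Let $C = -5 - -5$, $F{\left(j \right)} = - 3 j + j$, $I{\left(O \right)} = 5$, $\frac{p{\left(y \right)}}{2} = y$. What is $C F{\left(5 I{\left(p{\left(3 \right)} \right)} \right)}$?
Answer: $0$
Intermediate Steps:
$p{\left(y \right)} = 2 y$
$F{\left(j \right)} = - 2 j$
$C = 0$ ($C = -5 + 5 = 0$)
$C F{\left(5 I{\left(p{\left(3 \right)} \right)} \right)} = 0 \left(- 2 \cdot 5 \cdot 5\right) = 0 \left(\left(-2\right) 25\right) = 0 \left(-50\right) = 0$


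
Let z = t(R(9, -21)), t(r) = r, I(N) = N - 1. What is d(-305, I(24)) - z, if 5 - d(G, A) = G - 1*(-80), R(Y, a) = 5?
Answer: 225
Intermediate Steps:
I(N) = -1 + N
d(G, A) = -75 - G (d(G, A) = 5 - (G - 1*(-80)) = 5 - (G + 80) = 5 - (80 + G) = 5 + (-80 - G) = -75 - G)
z = 5
d(-305, I(24)) - z = (-75 - 1*(-305)) - 1*5 = (-75 + 305) - 5 = 230 - 5 = 225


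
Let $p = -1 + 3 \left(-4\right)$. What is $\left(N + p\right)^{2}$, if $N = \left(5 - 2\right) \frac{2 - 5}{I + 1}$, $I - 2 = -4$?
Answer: $16$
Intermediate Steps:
$I = -2$ ($I = 2 - 4 = -2$)
$N = 9$ ($N = \left(5 - 2\right) \frac{2 - 5}{-2 + 1} = 3 \left(- \frac{3}{-1}\right) = 3 \left(\left(-3\right) \left(-1\right)\right) = 3 \cdot 3 = 9$)
$p = -13$ ($p = -1 - 12 = -13$)
$\left(N + p\right)^{2} = \left(9 - 13\right)^{2} = \left(-4\right)^{2} = 16$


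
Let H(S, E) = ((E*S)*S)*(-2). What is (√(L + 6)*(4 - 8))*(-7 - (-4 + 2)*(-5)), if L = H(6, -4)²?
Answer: 340*√3318 ≈ 19585.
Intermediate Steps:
H(S, E) = -2*E*S² (H(S, E) = (E*S²)*(-2) = -2*E*S²)
L = 82944 (L = (-2*(-4)*6²)² = (-2*(-4)*36)² = 288² = 82944)
(√(L + 6)*(4 - 8))*(-7 - (-4 + 2)*(-5)) = (√(82944 + 6)*(4 - 8))*(-7 - (-4 + 2)*(-5)) = (√82950*(-4))*(-7 - (-2)*(-5)) = ((5*√3318)*(-4))*(-7 - 1*10) = (-20*√3318)*(-7 - 10) = -20*√3318*(-17) = 340*√3318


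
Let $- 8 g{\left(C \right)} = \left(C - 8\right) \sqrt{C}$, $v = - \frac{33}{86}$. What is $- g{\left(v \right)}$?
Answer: $- \frac{721 i \sqrt{2838}}{59168} \approx - 0.64916 i$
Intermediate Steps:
$v = - \frac{33}{86}$ ($v = \left(-33\right) \frac{1}{86} = - \frac{33}{86} \approx -0.38372$)
$g{\left(C \right)} = - \frac{\sqrt{C} \left(-8 + C\right)}{8}$ ($g{\left(C \right)} = - \frac{\left(C - 8\right) \sqrt{C}}{8} = - \frac{\left(-8 + C\right) \sqrt{C}}{8} = - \frac{\sqrt{C} \left(-8 + C\right)}{8}$)
$- g{\left(v \right)} = - \frac{\sqrt{- \frac{33}{86}} \left(8 - - \frac{33}{86}\right)}{8} = - \frac{\frac{i \sqrt{2838}}{86} \left(8 + \frac{33}{86}\right)}{8} = - \frac{\frac{i \sqrt{2838}}{86} \cdot 721}{8 \cdot 86} = - \frac{721 i \sqrt{2838}}{59168}$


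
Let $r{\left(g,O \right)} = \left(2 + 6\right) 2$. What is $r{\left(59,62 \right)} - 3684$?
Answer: $-3668$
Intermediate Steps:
$r{\left(g,O \right)} = 16$ ($r{\left(g,O \right)} = 8 \cdot 2 = 16$)
$r{\left(59,62 \right)} - 3684 = 16 - 3684 = -3668$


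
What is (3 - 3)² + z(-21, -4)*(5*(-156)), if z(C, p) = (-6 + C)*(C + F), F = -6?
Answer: -568620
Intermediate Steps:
z(C, p) = (-6 + C)² (z(C, p) = (-6 + C)*(C - 6) = (-6 + C)*(-6 + C) = (-6 + C)²)
(3 - 3)² + z(-21, -4)*(5*(-156)) = (3 - 3)² + (36 + (-21)² - 12*(-21))*(5*(-156)) = 0² + (36 + 441 + 252)*(-780) = 0 + 729*(-780) = 0 - 568620 = -568620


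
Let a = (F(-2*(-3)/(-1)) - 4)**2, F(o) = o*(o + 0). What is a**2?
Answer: 1048576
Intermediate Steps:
F(o) = o**2 (F(o) = o*o = o**2)
a = 1024 (a = ((-2*(-3)/(-1))**2 - 4)**2 = ((6*(-1))**2 - 4)**2 = ((-6)**2 - 4)**2 = (36 - 4)**2 = 32**2 = 1024)
a**2 = 1024**2 = 1048576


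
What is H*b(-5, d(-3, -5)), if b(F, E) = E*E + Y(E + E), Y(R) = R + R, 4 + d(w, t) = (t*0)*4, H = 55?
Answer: 0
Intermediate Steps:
d(w, t) = -4 (d(w, t) = -4 + (t*0)*4 = -4 + 0*4 = -4 + 0 = -4)
Y(R) = 2*R
b(F, E) = E² + 4*E (b(F, E) = E*E + 2*(E + E) = E² + 2*(2*E) = E² + 4*E)
H*b(-5, d(-3, -5)) = 55*(-4*(4 - 4)) = 55*(-4*0) = 55*0 = 0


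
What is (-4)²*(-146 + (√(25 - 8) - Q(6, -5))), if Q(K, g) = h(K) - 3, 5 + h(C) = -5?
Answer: -2128 + 16*√17 ≈ -2062.0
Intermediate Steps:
h(C) = -10 (h(C) = -5 - 5 = -10)
Q(K, g) = -13 (Q(K, g) = -10 - 3 = -13)
(-4)²*(-146 + (√(25 - 8) - Q(6, -5))) = (-4)²*(-146 + (√(25 - 8) - 1*(-13))) = 16*(-146 + (√17 + 13)) = 16*(-146 + (13 + √17)) = 16*(-133 + √17) = -2128 + 16*√17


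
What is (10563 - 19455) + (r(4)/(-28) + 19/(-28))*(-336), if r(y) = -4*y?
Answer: -8856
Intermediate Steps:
(10563 - 19455) + (r(4)/(-28) + 19/(-28))*(-336) = (10563 - 19455) + (-4*4/(-28) + 19/(-28))*(-336) = -8892 + (-16*(-1/28) + 19*(-1/28))*(-336) = -8892 + (4/7 - 19/28)*(-336) = -8892 - 3/28*(-336) = -8892 + 36 = -8856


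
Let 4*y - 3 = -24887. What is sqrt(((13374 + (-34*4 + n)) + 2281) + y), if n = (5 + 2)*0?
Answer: sqrt(9298) ≈ 96.426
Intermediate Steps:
y = -6221 (y = 3/4 + (1/4)*(-24887) = 3/4 - 24887/4 = -6221)
n = 0 (n = 7*0 = 0)
sqrt(((13374 + (-34*4 + n)) + 2281) + y) = sqrt(((13374 + (-34*4 + 0)) + 2281) - 6221) = sqrt(((13374 + (-136 + 0)) + 2281) - 6221) = sqrt(((13374 - 136) + 2281) - 6221) = sqrt((13238 + 2281) - 6221) = sqrt(15519 - 6221) = sqrt(9298)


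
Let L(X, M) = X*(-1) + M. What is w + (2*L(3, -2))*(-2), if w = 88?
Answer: 108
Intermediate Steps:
L(X, M) = M - X (L(X, M) = -X + M = M - X)
w + (2*L(3, -2))*(-2) = 88 + (2*(-2 - 1*3))*(-2) = 88 + (2*(-2 - 3))*(-2) = 88 + (2*(-5))*(-2) = 88 - 10*(-2) = 88 + 20 = 108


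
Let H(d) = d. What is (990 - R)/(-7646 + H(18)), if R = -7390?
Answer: -2095/1907 ≈ -1.0986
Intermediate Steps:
(990 - R)/(-7646 + H(18)) = (990 - 1*(-7390))/(-7646 + 18) = (990 + 7390)/(-7628) = 8380*(-1/7628) = -2095/1907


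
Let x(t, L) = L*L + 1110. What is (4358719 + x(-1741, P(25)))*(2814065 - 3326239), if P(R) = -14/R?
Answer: -1395619511789854/625 ≈ -2.2330e+12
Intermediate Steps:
x(t, L) = 1110 + L² (x(t, L) = L² + 1110 = 1110 + L²)
(4358719 + x(-1741, P(25)))*(2814065 - 3326239) = (4358719 + (1110 + (-14/25)²))*(2814065 - 3326239) = (4358719 + (1110 + (-14*1/25)²))*(-512174) = (4358719 + (1110 + (-14/25)²))*(-512174) = (4358719 + (1110 + 196/625))*(-512174) = (4358719 + 693946/625)*(-512174) = (2724893321/625)*(-512174) = -1395619511789854/625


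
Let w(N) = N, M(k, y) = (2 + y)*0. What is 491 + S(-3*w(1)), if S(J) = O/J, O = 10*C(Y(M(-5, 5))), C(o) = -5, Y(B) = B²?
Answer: 1523/3 ≈ 507.67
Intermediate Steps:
M(k, y) = 0
O = -50 (O = 10*(-5) = -50)
S(J) = -50/J
491 + S(-3*w(1)) = 491 - 50/((-3*1)) = 491 - 50/(-3) = 491 - 50*(-⅓) = 491 + 50/3 = 1523/3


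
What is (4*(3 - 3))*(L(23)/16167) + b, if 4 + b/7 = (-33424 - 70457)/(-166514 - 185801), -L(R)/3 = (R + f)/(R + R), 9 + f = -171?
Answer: -294763/11365 ≈ -25.936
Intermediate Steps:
f = -180 (f = -9 - 171 = -180)
L(R) = -3*(-180 + R)/(2*R) (L(R) = -3*(R - 180)/(R + R) = -3*(-180 + R)/(2*R))
b = -294763/11365 (b = -28 + 7*((-33424 - 70457)/(-166514 - 185801)) = -28 + 7*(-103881/(-352315)) = -28 + 7*(-103881*(-1/352315)) = -28 + 7*(3351/11365) = -28 + 23457/11365 = -294763/11365 ≈ -25.936)
(4*(3 - 3))*(L(23)/16167) + b = (4*(3 - 3))*((-3/2 + 270/23)/16167) - 294763/11365 = (4*0)*((-3/2 + 270*(1/23))*(1/16167)) - 294763/11365 = 0*((-3/2 + 270/23)*(1/16167)) - 294763/11365 = 0*((471/46)*(1/16167)) - 294763/11365 = 0*(157/247894) - 294763/11365 = 0 - 294763/11365 = -294763/11365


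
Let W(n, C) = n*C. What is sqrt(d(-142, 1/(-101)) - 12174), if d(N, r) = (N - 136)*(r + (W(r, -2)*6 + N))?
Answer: 22*sqrt(574791)/101 ≈ 165.14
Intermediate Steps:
W(n, C) = C*n
d(N, r) = (-136 + N)*(N - 11*r) (d(N, r) = (N - 136)*(r + (-2*r*6 + N)) = (-136 + N)*(r + (-12*r + N)) = (-136 + N)*(r + (N - 12*r)) = (-136 + N)*(N - 11*r))
sqrt(d(-142, 1/(-101)) - 12174) = sqrt(((-142)**2 - 136*(-142) + 1496/(-101) - 11*(-142)/(-101)) - 12174) = sqrt((20164 + 19312 + 1496*(-1/101) - 11*(-142)*(-1/101)) - 12174) = sqrt((20164 + 19312 - 1496/101 - 1562/101) - 12174) = sqrt(3984018/101 - 12174) = sqrt(2754444/101) = 22*sqrt(574791)/101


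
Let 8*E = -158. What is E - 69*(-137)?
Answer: 37733/4 ≈ 9433.3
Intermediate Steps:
E = -79/4 (E = (1/8)*(-158) = -79/4 ≈ -19.750)
E - 69*(-137) = -79/4 - 69*(-137) = -79/4 + 9453 = 37733/4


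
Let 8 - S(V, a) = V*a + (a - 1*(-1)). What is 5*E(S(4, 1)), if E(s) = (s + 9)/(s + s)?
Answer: 55/4 ≈ 13.750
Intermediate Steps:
S(V, a) = 7 - a - V*a (S(V, a) = 8 - (V*a + (a - 1*(-1))) = 8 - (V*a + (a + 1)) = 8 - (V*a + (1 + a)) = 8 - (1 + a + V*a) = 8 + (-1 - a - V*a) = 7 - a - V*a)
E(s) = (9 + s)/(2*s) (E(s) = (9 + s)/((2*s)) = (9 + s)*(1/(2*s)) = (9 + s)/(2*s))
5*E(S(4, 1)) = 5*((9 + (7 - 1*1 - 1*4*1))/(2*(7 - 1*1 - 1*4*1))) = 5*((9 + (7 - 1 - 4))/(2*(7 - 1 - 4))) = 5*((1/2)*(9 + 2)/2) = 5*((1/2)*(1/2)*11) = 5*(11/4) = 55/4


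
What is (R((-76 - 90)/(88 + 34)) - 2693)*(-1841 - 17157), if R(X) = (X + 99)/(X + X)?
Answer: 4302990006/83 ≈ 5.1843e+7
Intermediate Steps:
R(X) = (99 + X)/(2*X) (R(X) = (99 + X)/((2*X)) = (99 + X)*(1/(2*X)) = (99 + X)/(2*X))
(R((-76 - 90)/(88 + 34)) - 2693)*(-1841 - 17157) = ((99 + (-76 - 90)/(88 + 34))/(2*(((-76 - 90)/(88 + 34)))) - 2693)*(-1841 - 17157) = ((99 - 166/122)/(2*((-166/122))) - 2693)*(-18998) = ((99 - 166*1/122)/(2*((-166*1/122))) - 2693)*(-18998) = ((99 - 83/61)/(2*(-83/61)) - 2693)*(-18998) = ((½)*(-61/83)*(5956/61) - 2693)*(-18998) = (-2978/83 - 2693)*(-18998) = -226497/83*(-18998) = 4302990006/83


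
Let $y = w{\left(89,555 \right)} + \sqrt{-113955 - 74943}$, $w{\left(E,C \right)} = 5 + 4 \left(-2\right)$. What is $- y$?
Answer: $3 - i \sqrt{188898} \approx 3.0 - 434.62 i$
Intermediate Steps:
$w{\left(E,C \right)} = -3$ ($w{\left(E,C \right)} = 5 - 8 = -3$)
$y = -3 + i \sqrt{188898}$ ($y = -3 + \sqrt{-113955 - 74943} = -3 + \sqrt{-188898} = -3 + i \sqrt{188898} \approx -3.0 + 434.62 i$)
$- y = - (-3 + i \sqrt{188898}) = 3 - i \sqrt{188898}$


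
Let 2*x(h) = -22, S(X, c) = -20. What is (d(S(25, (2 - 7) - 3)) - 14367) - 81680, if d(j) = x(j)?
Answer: -96058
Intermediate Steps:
x(h) = -11 (x(h) = (½)*(-22) = -11)
d(j) = -11
(d(S(25, (2 - 7) - 3)) - 14367) - 81680 = (-11 - 14367) - 81680 = -14378 - 81680 = -96058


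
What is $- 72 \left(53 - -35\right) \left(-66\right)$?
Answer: $418176$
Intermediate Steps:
$- 72 \left(53 - -35\right) \left(-66\right) = - 72 \left(53 + 35\right) \left(-66\right) = \left(-72\right) 88 \left(-66\right) = \left(-6336\right) \left(-66\right) = 418176$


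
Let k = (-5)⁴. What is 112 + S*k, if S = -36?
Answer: -22388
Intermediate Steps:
k = 625
112 + S*k = 112 - 36*625 = 112 - 22500 = -22388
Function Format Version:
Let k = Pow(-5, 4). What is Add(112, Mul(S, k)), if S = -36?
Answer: -22388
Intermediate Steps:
k = 625
Add(112, Mul(S, k)) = Add(112, Mul(-36, 625)) = Add(112, -22500) = -22388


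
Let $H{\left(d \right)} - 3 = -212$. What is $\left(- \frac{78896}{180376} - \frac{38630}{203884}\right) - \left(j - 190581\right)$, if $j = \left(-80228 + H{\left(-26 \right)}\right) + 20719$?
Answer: $\frac{575307375048617}{2298486274} \approx 2.503 \cdot 10^{5}$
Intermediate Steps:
$H{\left(d \right)} = -209$ ($H{\left(d \right)} = 3 - 212 = -209$)
$j = -59718$ ($j = \left(-80228 - 209\right) + 20719 = -80437 + 20719 = -59718$)
$\left(- \frac{78896}{180376} - \frac{38630}{203884}\right) - \left(j - 190581\right) = \left(- \frac{78896}{180376} - \frac{38630}{203884}\right) - \left(-59718 - 190581\right) = \left(\left(-78896\right) \frac{1}{180376} - \frac{19315}{101942}\right) - \left(-59718 - 190581\right) = \left(- \frac{9862}{22547} - \frac{19315}{101942}\right) - -250299 = - \frac{1440847309}{2298486274} + 250299 = \frac{575307375048617}{2298486274}$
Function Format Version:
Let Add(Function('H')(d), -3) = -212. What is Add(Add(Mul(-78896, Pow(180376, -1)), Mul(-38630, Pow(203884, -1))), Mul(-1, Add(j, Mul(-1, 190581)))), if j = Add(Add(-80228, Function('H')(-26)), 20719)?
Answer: Rational(575307375048617, 2298486274) ≈ 2.5030e+5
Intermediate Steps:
Function('H')(d) = -209 (Function('H')(d) = Add(3, -212) = -209)
j = -59718 (j = Add(Add(-80228, -209), 20719) = Add(-80437, 20719) = -59718)
Add(Add(Mul(-78896, Pow(180376, -1)), Mul(-38630, Pow(203884, -1))), Mul(-1, Add(j, Mul(-1, 190581)))) = Add(Add(Mul(-78896, Pow(180376, -1)), Mul(-38630, Pow(203884, -1))), Mul(-1, Add(-59718, Mul(-1, 190581)))) = Add(Add(Mul(-78896, Rational(1, 180376)), Mul(-38630, Rational(1, 203884))), Mul(-1, Add(-59718, -190581))) = Add(Add(Rational(-9862, 22547), Rational(-19315, 101942)), Mul(-1, -250299)) = Add(Rational(-1440847309, 2298486274), 250299) = Rational(575307375048617, 2298486274)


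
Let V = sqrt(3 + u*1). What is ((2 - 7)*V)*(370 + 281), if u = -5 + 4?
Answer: -3255*sqrt(2) ≈ -4603.3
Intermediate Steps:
u = -1
V = sqrt(2) (V = sqrt(3 - 1*1) = sqrt(3 - 1) = sqrt(2) ≈ 1.4142)
((2 - 7)*V)*(370 + 281) = ((2 - 7)*sqrt(2))*(370 + 281) = -5*sqrt(2)*651 = -3255*sqrt(2)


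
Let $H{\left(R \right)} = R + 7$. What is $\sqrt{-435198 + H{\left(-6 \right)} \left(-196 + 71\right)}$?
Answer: $i \sqrt{435323} \approx 659.79 i$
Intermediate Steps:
$H{\left(R \right)} = 7 + R$
$\sqrt{-435198 + H{\left(-6 \right)} \left(-196 + 71\right)} = \sqrt{-435198 + \left(7 - 6\right) \left(-196 + 71\right)} = \sqrt{-435198 + 1 \left(-125\right)} = \sqrt{-435198 - 125} = \sqrt{-435323} = i \sqrt{435323}$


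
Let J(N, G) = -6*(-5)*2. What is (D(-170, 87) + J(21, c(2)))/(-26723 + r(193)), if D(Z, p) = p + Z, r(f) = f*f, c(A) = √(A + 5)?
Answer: -23/10526 ≈ -0.0021851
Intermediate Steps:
c(A) = √(5 + A)
r(f) = f²
D(Z, p) = Z + p
J(N, G) = 60 (J(N, G) = 30*2 = 60)
(D(-170, 87) + J(21, c(2)))/(-26723 + r(193)) = ((-170 + 87) + 60)/(-26723 + 193²) = (-83 + 60)/(-26723 + 37249) = -23/10526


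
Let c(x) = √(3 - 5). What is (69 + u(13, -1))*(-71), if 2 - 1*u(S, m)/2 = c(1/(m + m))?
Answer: -5183 + 142*I*√2 ≈ -5183.0 + 200.82*I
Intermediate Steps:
c(x) = I*√2 (c(x) = √(-2) = I*√2)
u(S, m) = 4 - 2*I*√2
(69 + u(13, -1))*(-71) = (69 + (4 - 2*I*√2))*(-71) = (73 - 2*I*√2)*(-71) = -5183 + 142*I*√2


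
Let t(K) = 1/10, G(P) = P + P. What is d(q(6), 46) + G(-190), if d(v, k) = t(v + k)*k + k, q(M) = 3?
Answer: -1647/5 ≈ -329.40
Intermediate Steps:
G(P) = 2*P
t(K) = ⅒
d(v, k) = 11*k/10 (d(v, k) = k/10 + k = 11*k/10)
d(q(6), 46) + G(-190) = (11/10)*46 + 2*(-190) = 253/5 - 380 = -1647/5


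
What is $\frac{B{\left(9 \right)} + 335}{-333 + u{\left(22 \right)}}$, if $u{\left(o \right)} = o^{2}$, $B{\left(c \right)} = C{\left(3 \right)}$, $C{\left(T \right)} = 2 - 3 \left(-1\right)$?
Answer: $\frac{340}{151} \approx 2.2517$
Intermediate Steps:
$C{\left(T \right)} = 5$ ($C{\left(T \right)} = 2 - -3 = 2 + 3 = 5$)
$B{\left(c \right)} = 5$
$\frac{B{\left(9 \right)} + 335}{-333 + u{\left(22 \right)}} = \frac{5 + 335}{-333 + 22^{2}} = \frac{340}{-333 + 484} = \frac{340}{151}$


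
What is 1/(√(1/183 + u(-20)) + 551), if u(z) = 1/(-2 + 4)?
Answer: 201666/111117781 - √67710/111117781 ≈ 0.0018125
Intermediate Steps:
u(z) = ½ (u(z) = 1/2 = ½)
1/(√(1/183 + u(-20)) + 551) = 1/(√(1/183 + ½) + 551) = 1/(√(185/366) + 551) = 1/(√67710/366 + 551) = 1/(551 + √67710/366)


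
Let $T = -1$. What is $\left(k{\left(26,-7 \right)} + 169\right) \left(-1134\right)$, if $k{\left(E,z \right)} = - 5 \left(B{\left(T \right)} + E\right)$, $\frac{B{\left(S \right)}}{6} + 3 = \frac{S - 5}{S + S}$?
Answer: $-44226$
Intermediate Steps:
$B{\left(S \right)} = -18 + \frac{3 \left(-5 + S\right)}{S}$ ($B{\left(S \right)} = -18 + 6 \frac{S - 5}{S + S} = -18 + 6 \frac{-5 + S}{2 S} = -18 + \frac{3 \left(-5 + S\right)}{S}$)
$k{\left(E,z \right)} = - 5 E$ ($k{\left(E,z \right)} = - 5 \left(\left(-15 - \frac{15}{-1}\right) + E\right) = - 5 \left(\left(-15 - -15\right) + E\right) = - 5 \left(\left(-15 + 15\right) + E\right) = - 5 \left(0 + E\right) = - 5 E$)
$\left(k{\left(26,-7 \right)} + 169\right) \left(-1134\right) = \left(\left(-5\right) 26 + 169\right) \left(-1134\right) = \left(-130 + 169\right) \left(-1134\right) = 39 \left(-1134\right) = -44226$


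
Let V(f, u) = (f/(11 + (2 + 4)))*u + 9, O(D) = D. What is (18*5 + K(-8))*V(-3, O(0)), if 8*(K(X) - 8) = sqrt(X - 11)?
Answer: 882 + 9*I*sqrt(19)/8 ≈ 882.0 + 4.9038*I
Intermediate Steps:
V(f, u) = 9 + f*u/17 (V(f, u) = (f/(11 + 6))*u + 9 = (f/17)*u + 9 = f*u/17 + 9 = 9 + f*u/17)
K(X) = 8 + sqrt(-11 + X)/8 (K(X) = 8 + sqrt(X - 11)/8 = 8 + sqrt(-11 + X)/8)
(18*5 + K(-8))*V(-3, O(0)) = (18*5 + (8 + sqrt(-11 - 8)/8))*(9 + (1/17)*(-3)*0) = (90 + (8 + sqrt(-19)/8))*(9 + 0) = (90 + (8 + (I*sqrt(19))/8))*9 = (90 + (8 + I*sqrt(19)/8))*9 = (98 + I*sqrt(19)/8)*9 = 882 + 9*I*sqrt(19)/8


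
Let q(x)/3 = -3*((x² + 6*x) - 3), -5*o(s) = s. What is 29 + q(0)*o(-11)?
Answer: 442/5 ≈ 88.400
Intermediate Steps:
o(s) = -s/5
q(x) = 27 - 54*x - 9*x² (q(x) = 3*(-3*((x² + 6*x) - 3)) = 3*(-3*(-3 + x² + 6*x)) = 3*(9 - 18*x - 3*x²) = 27 - 54*x - 9*x²)
29 + q(0)*o(-11) = 29 + (27 - 54*0 - 9*0²)*(-⅕*(-11)) = 29 + (27 + 0 - 9*0)*(11/5) = 29 + (27 + 0 + 0)*(11/5) = 29 + 27*(11/5) = 29 + 297/5 = 442/5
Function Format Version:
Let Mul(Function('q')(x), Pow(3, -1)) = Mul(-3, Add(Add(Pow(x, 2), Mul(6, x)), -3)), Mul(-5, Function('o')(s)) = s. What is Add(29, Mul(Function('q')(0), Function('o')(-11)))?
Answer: Rational(442, 5) ≈ 88.400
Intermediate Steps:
Function('o')(s) = Mul(Rational(-1, 5), s)
Function('q')(x) = Add(27, Mul(-54, x), Mul(-9, Pow(x, 2))) (Function('q')(x) = Mul(3, Mul(-3, Add(Add(Pow(x, 2), Mul(6, x)), -3))) = Mul(3, Mul(-3, Add(-3, Pow(x, 2), Mul(6, x)))) = Mul(3, Add(9, Mul(-18, x), Mul(-3, Pow(x, 2)))) = Add(27, Mul(-54, x), Mul(-9, Pow(x, 2))))
Add(29, Mul(Function('q')(0), Function('o')(-11))) = Add(29, Mul(Add(27, Mul(-54, 0), Mul(-9, Pow(0, 2))), Mul(Rational(-1, 5), -11))) = Add(29, Mul(Add(27, 0, Mul(-9, 0)), Rational(11, 5))) = Add(29, Mul(Add(27, 0, 0), Rational(11, 5))) = Add(29, Mul(27, Rational(11, 5))) = Add(29, Rational(297, 5)) = Rational(442, 5)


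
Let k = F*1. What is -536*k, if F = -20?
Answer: 10720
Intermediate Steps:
k = -20 (k = -20*1 = -20)
-536*k = -536*(-20) = 10720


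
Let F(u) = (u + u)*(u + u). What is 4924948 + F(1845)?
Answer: 18541048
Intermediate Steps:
F(u) = 4*u² (F(u) = (2*u)*(2*u) = 4*u²)
4924948 + F(1845) = 4924948 + 4*1845² = 4924948 + 4*3404025 = 4924948 + 13616100 = 18541048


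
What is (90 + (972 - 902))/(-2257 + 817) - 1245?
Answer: -11206/9 ≈ -1245.1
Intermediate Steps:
(90 + (972 - 902))/(-2257 + 817) - 1245 = (90 + 70)/(-1440) - 1245 = 160*(-1/1440) - 1245 = -⅑ - 1245 = -11206/9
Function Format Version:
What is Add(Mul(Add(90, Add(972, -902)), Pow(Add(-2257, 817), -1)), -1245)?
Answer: Rational(-11206, 9) ≈ -1245.1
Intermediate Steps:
Add(Mul(Add(90, Add(972, -902)), Pow(Add(-2257, 817), -1)), -1245) = Add(Mul(Add(90, 70), Pow(-1440, -1)), -1245) = Add(Mul(160, Rational(-1, 1440)), -1245) = Add(Rational(-1, 9), -1245) = Rational(-11206, 9)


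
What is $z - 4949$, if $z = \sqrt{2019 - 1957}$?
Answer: $-4949 + \sqrt{62} \approx -4941.1$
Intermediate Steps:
$z = \sqrt{62} \approx 7.874$
$z - 4949 = \sqrt{62} - 4949 = -4949 + \sqrt{62}$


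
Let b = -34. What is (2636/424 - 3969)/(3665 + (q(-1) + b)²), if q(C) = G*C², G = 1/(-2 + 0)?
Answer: -840110/1029313 ≈ -0.81618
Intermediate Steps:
G = -½ (G = 1/(-2) = -½ ≈ -0.50000)
q(C) = -C²/2
(2636/424 - 3969)/(3665 + (q(-1) + b)²) = (2636/424 - 3969)/(3665 + (-½*(-1)² - 34)²) = (2636*(1/424) - 3969)/(3665 + (-½*1 - 34)²) = (659/106 - 3969)/(3665 + (-½ - 34)²) = -420055/(106*(3665 + (-69/2)²)) = -420055/(106*(3665 + 4761/4)) = -420055/(106*19421/4) = -420055/106*4/19421 = -840110/1029313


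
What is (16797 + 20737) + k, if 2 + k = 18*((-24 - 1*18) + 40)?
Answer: 37496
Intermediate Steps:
k = -38 (k = -2 + 18*((-24 - 1*18) + 40) = -2 + 18*((-24 - 18) + 40) = -2 + 18*(-42 + 40) = -2 + 18*(-2) = -2 - 36 = -38)
(16797 + 20737) + k = (16797 + 20737) - 38 = 37534 - 38 = 37496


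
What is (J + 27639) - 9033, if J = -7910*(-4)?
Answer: 50246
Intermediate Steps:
J = 31640
(J + 27639) - 9033 = (31640 + 27639) - 9033 = 59279 - 9033 = 50246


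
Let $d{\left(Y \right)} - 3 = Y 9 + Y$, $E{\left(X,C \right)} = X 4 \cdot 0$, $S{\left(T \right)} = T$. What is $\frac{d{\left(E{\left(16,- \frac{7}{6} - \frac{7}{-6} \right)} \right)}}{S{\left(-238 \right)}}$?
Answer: $- \frac{3}{238} \approx -0.012605$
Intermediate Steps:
$E{\left(X,C \right)} = 0$ ($E{\left(X,C \right)} = 4 X 0 = 0$)
$d{\left(Y \right)} = 3 + 10 Y$ ($d{\left(Y \right)} = 3 + \left(Y 9 + Y\right) = 3 + \left(9 Y + Y\right) = 3 + 10 Y$)
$\frac{d{\left(E{\left(16,- \frac{7}{6} - \frac{7}{-6} \right)} \right)}}{S{\left(-238 \right)}} = \frac{3 + 10 \cdot 0}{-238} = \left(3 + 0\right) \left(- \frac{1}{238}\right) = 3 \left(- \frac{1}{238}\right) = - \frac{3}{238}$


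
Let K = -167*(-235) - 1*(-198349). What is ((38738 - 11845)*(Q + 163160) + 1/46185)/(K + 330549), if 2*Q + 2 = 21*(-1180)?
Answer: 187263119664646/26239684455 ≈ 7136.6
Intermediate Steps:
Q = -12391 (Q = -1 + (21*(-1180))/2 = -1 + (1/2)*(-24780) = -1 - 12390 = -12391)
K = 237594 (K = 39245 + 198349 = 237594)
((38738 - 11845)*(Q + 163160) + 1/46185)/(K + 330549) = ((38738 - 11845)*(-12391 + 163160) + 1/46185)/(237594 + 330549) = (26893*150769 + 1/46185)/568143 = (4054630717 + 1/46185)*(1/568143) = (187263119664646/46185)*(1/568143) = 187263119664646/26239684455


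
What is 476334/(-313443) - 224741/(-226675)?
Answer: -1389982081/2631470075 ≈ -0.52822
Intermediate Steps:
476334/(-313443) - 224741/(-226675) = 476334*(-1/313443) - 224741*(-1/226675) = -17642/11609 + 224741/226675 = -1389982081/2631470075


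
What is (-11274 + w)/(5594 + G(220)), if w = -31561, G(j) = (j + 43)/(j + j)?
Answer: -18847400/2461623 ≈ -7.6565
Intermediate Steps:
G(j) = (43 + j)/(2*j) (G(j) = (43 + j)/((2*j)) = (43 + j)*(1/(2*j)) = (43 + j)/(2*j))
(-11274 + w)/(5594 + G(220)) = (-11274 - 31561)/(5594 + (½)*(43 + 220)/220) = -42835/(5594 + (½)*(1/220)*263) = -42835/(5594 + 263/440) = -42835/2461623/440 = -42835*440/2461623 = -18847400/2461623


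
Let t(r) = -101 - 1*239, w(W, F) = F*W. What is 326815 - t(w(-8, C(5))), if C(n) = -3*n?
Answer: 327155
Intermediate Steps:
t(r) = -340 (t(r) = -101 - 239 = -340)
326815 - t(w(-8, C(5))) = 326815 - 1*(-340) = 326815 + 340 = 327155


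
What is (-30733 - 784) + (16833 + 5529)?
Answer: -9155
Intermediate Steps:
(-30733 - 784) + (16833 + 5529) = -31517 + 22362 = -9155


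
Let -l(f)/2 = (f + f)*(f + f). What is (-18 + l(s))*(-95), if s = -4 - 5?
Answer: 63270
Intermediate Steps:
s = -9
l(f) = -8*f² (l(f) = -2*(f + f)*(f + f) = -2*2*f*2*f = -8*f²)
(-18 + l(s))*(-95) = (-18 - 8*(-9)²)*(-95) = (-18 - 8*81)*(-95) = (-18 - 648)*(-95) = -666*(-95) = 63270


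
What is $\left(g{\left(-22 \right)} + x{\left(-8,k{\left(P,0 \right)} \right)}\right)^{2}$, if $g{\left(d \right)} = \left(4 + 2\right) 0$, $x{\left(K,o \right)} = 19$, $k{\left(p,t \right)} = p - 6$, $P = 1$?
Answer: $361$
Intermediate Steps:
$k{\left(p,t \right)} = -6 + p$ ($k{\left(p,t \right)} = p - 6 = -6 + p$)
$g{\left(d \right)} = 0$ ($g{\left(d \right)} = 6 \cdot 0 = 0$)
$\left(g{\left(-22 \right)} + x{\left(-8,k{\left(P,0 \right)} \right)}\right)^{2} = \left(0 + 19\right)^{2} = 19^{2} = 361$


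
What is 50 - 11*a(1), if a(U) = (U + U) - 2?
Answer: 50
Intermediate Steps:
a(U) = -2 + 2*U (a(U) = 2*U - 2 = -2 + 2*U)
50 - 11*a(1) = 50 - 11*(-2 + 2*1) = 50 - 11*(-2 + 2) = 50 - 11*0 = 50 + 0 = 50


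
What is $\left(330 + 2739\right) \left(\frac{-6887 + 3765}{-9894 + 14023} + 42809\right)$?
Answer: $\frac{542461828491}{4129} \approx 1.3138 \cdot 10^{8}$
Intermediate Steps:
$\left(330 + 2739\right) \left(\frac{-6887 + 3765}{-9894 + 14023} + 42809\right) = 3069 \left(- \frac{3122}{4129} + 42809\right) = 3069 \cdot \frac{176755239}{4129} = \frac{542461828491}{4129}$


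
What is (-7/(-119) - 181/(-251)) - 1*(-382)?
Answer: 1633322/4267 ≈ 382.78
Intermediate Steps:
(-7/(-119) - 181/(-251)) - 1*(-382) = (-7*(-1/119) - 181*(-1/251)) + 382 = (1/17 + 181/251) + 382 = 3328/4267 + 382 = 1633322/4267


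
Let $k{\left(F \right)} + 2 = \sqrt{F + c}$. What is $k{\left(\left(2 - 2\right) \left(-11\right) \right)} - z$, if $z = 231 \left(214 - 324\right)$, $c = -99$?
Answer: $25408 + 3 i \sqrt{11} \approx 25408.0 + 9.9499 i$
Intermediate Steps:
$k{\left(F \right)} = -2 + \sqrt{-99 + F}$ ($k{\left(F \right)} = -2 + \sqrt{F - 99} = -2 + \sqrt{-99 + F}$)
$z = -25410$ ($z = 231 \left(-110\right) = -25410$)
$k{\left(\left(2 - 2\right) \left(-11\right) \right)} - z = \left(-2 + \sqrt{-99 + \left(2 - 2\right) \left(-11\right)}\right) - -25410 = \left(-2 + \sqrt{-99 + 0 \left(-11\right)}\right) + 25410 = \left(-2 + \sqrt{-99 + 0}\right) + 25410 = \left(-2 + \sqrt{-99}\right) + 25410 = \left(-2 + 3 i \sqrt{11}\right) + 25410 = 25408 + 3 i \sqrt{11}$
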